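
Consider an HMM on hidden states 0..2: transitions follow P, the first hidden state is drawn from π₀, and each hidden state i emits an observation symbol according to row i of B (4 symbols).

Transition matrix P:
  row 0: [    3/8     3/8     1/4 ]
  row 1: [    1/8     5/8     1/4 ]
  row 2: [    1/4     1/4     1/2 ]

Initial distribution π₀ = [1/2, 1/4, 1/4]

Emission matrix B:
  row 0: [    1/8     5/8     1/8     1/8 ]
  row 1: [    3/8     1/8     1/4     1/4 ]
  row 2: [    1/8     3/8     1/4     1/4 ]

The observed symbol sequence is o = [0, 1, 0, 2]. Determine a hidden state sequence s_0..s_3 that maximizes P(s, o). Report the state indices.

t=0: δ = [6.250e-02, 9.375e-02, 3.125e-02]  (obs o_0=0)
t=1: δ = [1.465e-02, 7.324e-03, 8.789e-03]  ψ = [0, 1, 1]  (obs o_1=1)
t=2: δ = [6.866e-04, 2.060e-03, 5.493e-04]  ψ = [0, 0, 2]  (obs o_2=0)
t=3: δ = [3.219e-05, 3.219e-04, 1.287e-04]  ψ = [0, 1, 1]  (obs o_3=2)
backtrack: best end state = 1; path = [0, 0, 1, 1]

path = [0, 0, 1, 1]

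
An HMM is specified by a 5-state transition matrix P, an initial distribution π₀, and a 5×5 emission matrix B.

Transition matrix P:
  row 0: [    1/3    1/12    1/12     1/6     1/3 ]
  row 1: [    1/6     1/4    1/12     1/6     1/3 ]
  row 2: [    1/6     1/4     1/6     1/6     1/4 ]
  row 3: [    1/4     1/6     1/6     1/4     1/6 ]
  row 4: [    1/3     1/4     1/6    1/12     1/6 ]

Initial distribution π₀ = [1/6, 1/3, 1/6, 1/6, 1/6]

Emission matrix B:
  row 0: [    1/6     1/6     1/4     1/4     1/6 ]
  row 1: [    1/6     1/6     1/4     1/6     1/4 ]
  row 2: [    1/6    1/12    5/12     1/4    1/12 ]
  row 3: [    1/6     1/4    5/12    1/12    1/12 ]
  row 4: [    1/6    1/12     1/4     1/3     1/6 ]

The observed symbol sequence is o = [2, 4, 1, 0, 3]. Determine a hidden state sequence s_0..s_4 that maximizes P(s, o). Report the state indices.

path = [1, 4, 0, 0, 4]

t=0: δ = [4.167e-02, 8.333e-02, 6.944e-02, 6.944e-02, 4.167e-02]  (obs o_0=2)
t=1: δ = [2.894e-03, 5.208e-03, 9.645e-04, 1.447e-03, 4.630e-03]  ψ = [3, 1, 2, 3, 1]  (obs o_1=4)
t=2: δ = [2.572e-04, 2.170e-04, 6.430e-05, 2.170e-04, 1.447e-04]  ψ = [4, 1, 4, 1, 1]  (obs o_2=1)
t=3: δ = [1.429e-05, 9.042e-06, 6.028e-06, 9.042e-06, 1.429e-05]  ψ = [0, 1, 3, 3, 0]  (obs o_3=0)
t=4: δ = [1.191e-06, 5.954e-07, 5.954e-07, 1.985e-07, 1.588e-06]  ψ = [0, 4, 4, 0, 0]  (obs o_4=3)
backtrack: best end state = 4; path = [1, 4, 0, 0, 4]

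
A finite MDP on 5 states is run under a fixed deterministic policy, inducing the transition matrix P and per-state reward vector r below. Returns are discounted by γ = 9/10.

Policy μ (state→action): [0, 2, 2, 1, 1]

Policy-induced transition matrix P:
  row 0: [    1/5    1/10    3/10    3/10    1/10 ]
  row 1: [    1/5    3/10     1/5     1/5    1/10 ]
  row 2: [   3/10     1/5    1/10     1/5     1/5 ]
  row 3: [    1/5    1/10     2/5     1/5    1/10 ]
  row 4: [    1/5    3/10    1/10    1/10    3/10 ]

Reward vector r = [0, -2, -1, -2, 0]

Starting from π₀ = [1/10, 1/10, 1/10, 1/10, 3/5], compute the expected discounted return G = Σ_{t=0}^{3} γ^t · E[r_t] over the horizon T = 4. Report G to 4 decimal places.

t=0: π = [0.1000, 0.1000, 0.1000, 0.1000, 0.6000], E[r] = -0.5000, γ^t·E[r] = -0.500000, running G = -0.500000
t=1: π = [0.2100, 0.2500, 0.1600, 0.1500, 0.2300], E[r] = -0.9600, γ^t·E[r] = -0.864000, running G = -1.364000
t=2: π = [0.2160, 0.2120, 0.2120, 0.1980, 0.1620], E[r] = -1.0320, γ^t·E[r] = -0.835920, running G = -2.199920
t=3: π = [0.2212, 0.1960, 0.2238, 0.2054, 0.1536], E[r] = -1.0266, γ^t·E[r] = -0.748391, running G = -2.948311

G = -2.9483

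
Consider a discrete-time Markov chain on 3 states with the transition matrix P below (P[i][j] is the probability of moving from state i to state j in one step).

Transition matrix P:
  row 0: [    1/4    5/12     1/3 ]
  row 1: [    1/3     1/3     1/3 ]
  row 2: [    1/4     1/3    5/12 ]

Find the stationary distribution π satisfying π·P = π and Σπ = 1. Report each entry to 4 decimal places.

π = [0.2797, 0.3566, 0.3636]

Balance equations π_j = Σ_i π_i·P[i][j]:
  π_0 = 1/4·π_0 + 1/3·π_1 + 1/4·π_2
  π_1 = 5/12·π_0 + 1/3·π_1 + 1/3·π_2
  normalize: π_0 + π_1 + π_2 = 1
Solving the linear system gives exactly π = [40/143, 51/143, 4/11].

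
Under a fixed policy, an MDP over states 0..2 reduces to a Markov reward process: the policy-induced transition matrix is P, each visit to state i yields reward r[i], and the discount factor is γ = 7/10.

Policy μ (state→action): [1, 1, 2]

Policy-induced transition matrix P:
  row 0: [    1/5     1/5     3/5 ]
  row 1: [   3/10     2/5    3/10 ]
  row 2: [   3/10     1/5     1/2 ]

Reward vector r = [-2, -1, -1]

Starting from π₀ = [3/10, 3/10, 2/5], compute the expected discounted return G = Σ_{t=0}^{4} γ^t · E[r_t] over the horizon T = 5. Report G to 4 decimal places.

G = -3.5549

t=0: π = [0.3000, 0.3000, 0.4000], E[r] = -1.3000, γ^t·E[r] = -1.300000, running G = -1.300000
t=1: π = [0.2700, 0.2600, 0.4700], E[r] = -1.2700, γ^t·E[r] = -0.889000, running G = -2.189000
t=2: π = [0.2730, 0.2520, 0.4750], E[r] = -1.2730, γ^t·E[r] = -0.623770, running G = -2.812770
t=3: π = [0.2727, 0.2504, 0.4769], E[r] = -1.2727, γ^t·E[r] = -0.436536, running G = -3.249306
t=4: π = [0.2727, 0.2501, 0.4772], E[r] = -1.2727, γ^t·E[r] = -0.305582, running G = -3.554889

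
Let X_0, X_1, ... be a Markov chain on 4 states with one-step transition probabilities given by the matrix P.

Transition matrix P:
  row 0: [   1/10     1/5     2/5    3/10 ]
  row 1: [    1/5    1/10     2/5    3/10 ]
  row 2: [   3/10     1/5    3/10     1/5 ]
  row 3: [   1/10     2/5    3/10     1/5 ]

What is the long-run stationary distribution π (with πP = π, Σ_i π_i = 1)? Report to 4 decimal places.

Balance equations π_j = Σ_i π_i·P[i][j]:
  π_0 = 1/10·π_0 + 1/5·π_1 + 3/10·π_2 + 1/10·π_3
  π_1 = 1/5·π_0 + 1/10·π_1 + 1/5·π_2 + 2/5·π_3
  π_2 = 2/5·π_0 + 2/5·π_1 + 3/10·π_2 + 3/10·π_3
  normalize: π_0 + π_1 + π_2 + π_3 = 1
Solving the linear system gives exactly π = [21/110, 149/660, 41/120, 29/120].

π = [0.1909, 0.2258, 0.3417, 0.2417]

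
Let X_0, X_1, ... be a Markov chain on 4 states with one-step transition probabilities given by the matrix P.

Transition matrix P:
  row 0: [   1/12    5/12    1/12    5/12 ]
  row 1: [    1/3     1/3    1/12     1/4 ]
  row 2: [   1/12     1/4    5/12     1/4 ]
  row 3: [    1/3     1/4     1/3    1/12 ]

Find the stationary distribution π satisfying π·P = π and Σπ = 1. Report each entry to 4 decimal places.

Balance equations π_j = Σ_i π_i·P[i][j]:
  π_0 = 1/12·π_0 + 1/3·π_1 + 1/12·π_2 + 1/3·π_3
  π_1 = 5/12·π_0 + 1/3·π_1 + 1/4·π_2 + 1/4·π_3
  π_2 = 1/12·π_0 + 1/12·π_1 + 5/12·π_2 + 1/3·π_3
  normalize: π_0 + π_1 + π_2 + π_3 = 1
Solving the linear system gives exactly π = [379/1698, 266/849, 123/566, 209/849].

π = [0.2232, 0.3133, 0.2173, 0.2462]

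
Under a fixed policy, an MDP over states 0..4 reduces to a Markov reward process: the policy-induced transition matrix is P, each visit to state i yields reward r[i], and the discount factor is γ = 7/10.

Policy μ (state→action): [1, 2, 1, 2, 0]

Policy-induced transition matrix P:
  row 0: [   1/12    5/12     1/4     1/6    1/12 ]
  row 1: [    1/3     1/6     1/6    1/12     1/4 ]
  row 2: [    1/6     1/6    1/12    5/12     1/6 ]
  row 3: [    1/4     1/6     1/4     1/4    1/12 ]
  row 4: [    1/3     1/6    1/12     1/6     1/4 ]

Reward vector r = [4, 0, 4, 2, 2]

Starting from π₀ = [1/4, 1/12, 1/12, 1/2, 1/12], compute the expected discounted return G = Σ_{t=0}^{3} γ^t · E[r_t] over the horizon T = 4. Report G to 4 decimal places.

G = 6.1495

t=0: π = [0.2500, 0.0833, 0.0833, 0.5000, 0.0833], E[r] = 2.5000, γ^t·E[r] = 2.500000, running G = 2.500000
t=1: π = [0.2153, 0.2292, 0.2153, 0.2222, 0.1181], E[r] = 2.4028, γ^t·E[r] = 1.681944, running G = 4.181944
t=2: π = [0.2251, 0.2205, 0.1753, 0.2199, 0.1591], E[r] = 2.3600, γ^t·E[r] = 1.156377, running G = 5.338322
t=3: π = [0.2295, 0.2229, 0.1759, 0.2105, 0.1612], E[r] = 2.3649, γ^t·E[r] = 0.811151, running G = 6.149473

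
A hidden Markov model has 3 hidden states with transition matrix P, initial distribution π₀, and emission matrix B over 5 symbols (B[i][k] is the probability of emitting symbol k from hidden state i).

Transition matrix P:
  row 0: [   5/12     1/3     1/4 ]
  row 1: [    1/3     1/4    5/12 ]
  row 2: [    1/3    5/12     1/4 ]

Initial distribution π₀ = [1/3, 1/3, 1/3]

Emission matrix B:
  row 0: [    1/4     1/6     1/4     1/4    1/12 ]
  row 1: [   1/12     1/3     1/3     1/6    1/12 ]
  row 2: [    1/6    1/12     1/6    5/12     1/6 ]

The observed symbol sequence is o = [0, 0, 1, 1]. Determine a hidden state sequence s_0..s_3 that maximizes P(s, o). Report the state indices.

t=0: δ = [8.333e-02, 2.778e-02, 5.556e-02]  (obs o_0=0)
t=1: δ = [8.681e-03, 2.315e-03, 3.472e-03]  ψ = [0, 0, 0]  (obs o_1=0)
t=2: δ = [6.028e-04, 9.645e-04, 1.808e-04]  ψ = [0, 0, 0]  (obs o_2=1)
t=3: δ = [5.358e-05, 8.038e-05, 3.349e-05]  ψ = [1, 1, 1]  (obs o_3=1)
backtrack: best end state = 1; path = [0, 0, 1, 1]

path = [0, 0, 1, 1]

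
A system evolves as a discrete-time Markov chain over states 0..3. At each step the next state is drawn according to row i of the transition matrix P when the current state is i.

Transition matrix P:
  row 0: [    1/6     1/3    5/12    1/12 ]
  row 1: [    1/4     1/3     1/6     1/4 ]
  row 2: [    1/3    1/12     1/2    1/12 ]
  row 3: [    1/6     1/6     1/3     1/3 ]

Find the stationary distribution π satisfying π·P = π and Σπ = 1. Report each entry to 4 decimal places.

π = [0.2480, 0.2114, 0.3825, 0.1581]

Balance equations π_j = Σ_i π_i·P[i][j]:
  π_0 = 1/6·π_0 + 1/4·π_1 + 1/3·π_2 + 1/6·π_3
  π_1 = 1/3·π_0 + 1/3·π_1 + 1/12·π_2 + 1/6·π_3
  π_2 = 5/12·π_0 + 1/6·π_1 + 1/2·π_2 + 1/3·π_3
  normalize: π_0 + π_1 + π_2 + π_3 = 1
Solving the linear system gives exactly π = [284/1145, 242/1145, 438/1145, 181/1145].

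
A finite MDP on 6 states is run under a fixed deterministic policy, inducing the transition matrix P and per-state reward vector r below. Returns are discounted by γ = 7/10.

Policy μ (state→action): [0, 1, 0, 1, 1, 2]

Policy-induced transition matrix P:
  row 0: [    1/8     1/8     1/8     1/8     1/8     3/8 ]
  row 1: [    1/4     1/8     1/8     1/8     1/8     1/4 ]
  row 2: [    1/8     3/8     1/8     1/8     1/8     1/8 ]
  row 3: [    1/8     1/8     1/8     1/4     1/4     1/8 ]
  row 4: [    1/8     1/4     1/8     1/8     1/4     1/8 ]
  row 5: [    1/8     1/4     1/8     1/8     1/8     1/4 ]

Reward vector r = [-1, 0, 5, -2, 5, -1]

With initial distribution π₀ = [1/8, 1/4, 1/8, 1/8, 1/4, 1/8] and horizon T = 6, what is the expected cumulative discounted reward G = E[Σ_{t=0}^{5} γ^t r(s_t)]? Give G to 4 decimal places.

t=0: π = [0.1250, 0.2500, 0.1250, 0.1250, 0.2500, 0.1250], E[r] = 1.3750, γ^t·E[r] = 1.375000, running G = 1.375000
t=1: π = [0.1563, 0.2031, 0.1250, 0.1406, 0.1719, 0.2031], E[r] = 0.8438, γ^t·E[r] = 0.590625, running G = 1.965625
t=2: π = [0.1504, 0.2031, 0.1250, 0.1426, 0.1641, 0.2148], E[r] = 0.7949, γ^t·E[r] = 0.389512, running G = 2.355137
t=3: π = [0.1504, 0.2036, 0.1250, 0.1428, 0.1633, 0.2148], E[r] = 0.7908, γ^t·E[r] = 0.271235, running G = 2.626371
t=4: π = [0.1505, 0.2035, 0.1250, 0.1429, 0.1633, 0.2149], E[r] = 0.7903, γ^t·E[r] = 0.189747, running G = 2.816118
t=5: π = [0.1504, 0.2035, 0.1250, 0.1429, 0.1633, 0.2149], E[r] = 0.7903, γ^t·E[r] = 0.132818, running G = 2.948937

G = 2.9489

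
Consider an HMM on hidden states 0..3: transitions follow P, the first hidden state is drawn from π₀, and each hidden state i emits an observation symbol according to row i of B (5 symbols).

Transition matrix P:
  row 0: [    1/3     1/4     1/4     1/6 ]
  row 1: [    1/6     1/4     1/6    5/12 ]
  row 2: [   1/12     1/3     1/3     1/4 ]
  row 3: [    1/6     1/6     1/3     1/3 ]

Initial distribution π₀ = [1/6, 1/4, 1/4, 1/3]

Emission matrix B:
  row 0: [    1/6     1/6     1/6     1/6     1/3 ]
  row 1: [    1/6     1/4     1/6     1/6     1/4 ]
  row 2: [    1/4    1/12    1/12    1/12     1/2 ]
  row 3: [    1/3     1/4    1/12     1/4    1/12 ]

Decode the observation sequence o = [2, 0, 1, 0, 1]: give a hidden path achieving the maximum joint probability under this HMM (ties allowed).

path = [1, 3, 3, 3, 3]

t=0: δ = [2.778e-02, 4.167e-02, 2.083e-02, 2.778e-02]  (obs o_0=2)
t=1: δ = [1.543e-03, 1.736e-03, 2.315e-03, 5.787e-03]  ψ = [0, 1, 3, 1]  (obs o_1=0)
t=2: δ = [1.608e-04, 2.411e-04, 1.608e-04, 4.823e-04]  ψ = [3, 3, 3, 3]  (obs o_2=1)
t=3: δ = [1.340e-05, 1.340e-05, 4.019e-05, 5.358e-05]  ψ = [3, 3, 3, 3]  (obs o_3=0)
t=4: δ = [1.488e-06, 3.349e-06, 1.488e-06, 4.465e-06]  ψ = [3, 2, 3, 3]  (obs o_4=1)
backtrack: best end state = 3; path = [1, 3, 3, 3, 3]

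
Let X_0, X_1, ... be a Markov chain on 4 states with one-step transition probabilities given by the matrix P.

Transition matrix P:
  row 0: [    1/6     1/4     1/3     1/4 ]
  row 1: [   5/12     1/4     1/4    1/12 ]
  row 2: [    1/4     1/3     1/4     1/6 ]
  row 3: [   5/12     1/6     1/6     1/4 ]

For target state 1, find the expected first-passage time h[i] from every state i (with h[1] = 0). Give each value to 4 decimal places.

h = [3.9403, 0.0000, 3.6077, 4.3241]

First-step conditioning: h[1] = 0; for i ≠ 1, h[i] = 1 + Σ_k P[i][k]·h[k].
  h[0] = 1 + 1/6·h[0] + 1/3·h[2] + 1/4·h[3]
  h[2] = 1 + 1/4·h[0] + 1/4·h[2] + 1/6·h[3]
  h[3] = 1 + 5/12·h[0] + 1/6·h[2] + 1/4·h[3]
Solving the 3×3 linear system over states ≠ 1 gives exactly h = [264/67, 0, 1692/469, 2028/469] (h[1] = 0 is the target).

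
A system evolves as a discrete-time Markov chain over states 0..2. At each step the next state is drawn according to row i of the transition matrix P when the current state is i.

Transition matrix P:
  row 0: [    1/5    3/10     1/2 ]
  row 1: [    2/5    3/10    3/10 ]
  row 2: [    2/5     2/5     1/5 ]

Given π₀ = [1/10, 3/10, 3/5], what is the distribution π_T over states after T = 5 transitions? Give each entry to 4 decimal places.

t=0: π = [0.1000, 0.3000, 0.6000]
t=1: π = [0.3800, 0.3600, 0.2600]
t=2: π = [0.3240, 0.3260, 0.3500]
t=3: π = [0.3352, 0.3350, 0.3298]
t=4: π = [0.3330, 0.3330, 0.3341]
t=5: π = [0.3334, 0.3334, 0.3332]

π = [0.3334, 0.3334, 0.3332]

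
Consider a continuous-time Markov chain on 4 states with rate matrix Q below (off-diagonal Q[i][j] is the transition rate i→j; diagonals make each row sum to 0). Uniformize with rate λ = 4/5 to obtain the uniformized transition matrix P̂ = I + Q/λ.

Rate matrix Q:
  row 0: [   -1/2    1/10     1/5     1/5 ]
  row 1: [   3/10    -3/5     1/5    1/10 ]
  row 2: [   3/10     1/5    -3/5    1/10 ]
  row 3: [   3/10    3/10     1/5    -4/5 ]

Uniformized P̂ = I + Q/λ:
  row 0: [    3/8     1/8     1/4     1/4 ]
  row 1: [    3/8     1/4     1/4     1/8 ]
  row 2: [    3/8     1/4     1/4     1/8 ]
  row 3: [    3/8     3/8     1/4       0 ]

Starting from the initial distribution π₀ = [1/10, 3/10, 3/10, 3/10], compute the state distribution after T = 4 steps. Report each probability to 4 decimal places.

t=0: π = [0.1000, 0.3000, 0.3000, 0.3000]
t=1: π = [0.3750, 0.2750, 0.2500, 0.1000]
t=2: π = [0.3750, 0.2156, 0.2500, 0.1594]
t=3: π = [0.3750, 0.2230, 0.2500, 0.1520]
t=4: π = [0.3750, 0.2221, 0.2500, 0.1529]

π = [0.3750, 0.2221, 0.2500, 0.1529]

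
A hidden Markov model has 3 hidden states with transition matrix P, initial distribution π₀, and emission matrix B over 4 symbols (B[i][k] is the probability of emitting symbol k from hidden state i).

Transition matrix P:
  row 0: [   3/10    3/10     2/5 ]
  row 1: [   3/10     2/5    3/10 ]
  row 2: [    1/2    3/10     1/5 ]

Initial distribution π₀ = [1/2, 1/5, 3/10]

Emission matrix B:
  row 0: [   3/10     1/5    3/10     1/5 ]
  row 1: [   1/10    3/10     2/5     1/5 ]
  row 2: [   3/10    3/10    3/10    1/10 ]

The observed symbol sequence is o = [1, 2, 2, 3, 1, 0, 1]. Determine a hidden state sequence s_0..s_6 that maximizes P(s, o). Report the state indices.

path = [2, 0, 2, 0, 2, 0, 2]

t=0: δ = [1.000e-01, 6.000e-02, 9.000e-02]  (obs o_0=1)
t=1: δ = [1.350e-02, 1.200e-02, 1.200e-02]  ψ = [2, 0, 0]  (obs o_1=2)
t=2: δ = [1.800e-03, 1.920e-03, 1.620e-03]  ψ = [2, 1, 0]  (obs o_2=2)
t=3: δ = [1.620e-04, 1.536e-04, 7.200e-05]  ψ = [2, 1, 0]  (obs o_3=3)
t=4: δ = [9.720e-06, 1.843e-05, 1.944e-05]  ψ = [0, 1, 0]  (obs o_4=1)
t=5: δ = [2.916e-06, 7.373e-07, 1.659e-06]  ψ = [2, 1, 1]  (obs o_5=0)
t=6: δ = [1.750e-07, 2.624e-07, 3.499e-07]  ψ = [0, 0, 0]  (obs o_6=1)
backtrack: best end state = 2; path = [2, 0, 2, 0, 2, 0, 2]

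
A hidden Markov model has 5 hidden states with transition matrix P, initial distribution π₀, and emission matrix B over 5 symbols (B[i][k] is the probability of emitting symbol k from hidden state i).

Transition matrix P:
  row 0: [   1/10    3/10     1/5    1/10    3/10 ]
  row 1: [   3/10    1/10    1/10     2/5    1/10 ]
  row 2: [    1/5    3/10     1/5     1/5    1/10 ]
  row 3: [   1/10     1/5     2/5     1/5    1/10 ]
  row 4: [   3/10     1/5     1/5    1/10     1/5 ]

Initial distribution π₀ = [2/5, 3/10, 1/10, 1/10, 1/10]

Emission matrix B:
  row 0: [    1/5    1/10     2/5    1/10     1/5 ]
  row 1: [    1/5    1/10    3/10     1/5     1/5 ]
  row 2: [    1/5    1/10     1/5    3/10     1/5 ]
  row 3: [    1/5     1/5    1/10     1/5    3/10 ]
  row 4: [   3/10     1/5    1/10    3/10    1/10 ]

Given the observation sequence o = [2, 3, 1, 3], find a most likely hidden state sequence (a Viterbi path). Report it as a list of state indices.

t=0: δ = [1.600e-01, 9.000e-02, 2.000e-02, 1.000e-02, 1.000e-02]  (obs o_0=2)
t=1: δ = [2.700e-03, 9.600e-03, 9.600e-03, 7.200e-03, 1.440e-02]  ψ = [1, 0, 0, 1, 0]  (obs o_1=3)
t=2: δ = [4.320e-04, 2.880e-04, 2.880e-04, 7.680e-04, 5.760e-04]  ψ = [4, 2, 3, 1, 4]  (obs o_2=1)
t=3: δ = [1.728e-05, 3.072e-05, 9.216e-05, 3.072e-05, 3.888e-05]  ψ = [4, 3, 3, 3, 0]  (obs o_3=3)
backtrack: best end state = 2; path = [0, 1, 3, 2]

path = [0, 1, 3, 2]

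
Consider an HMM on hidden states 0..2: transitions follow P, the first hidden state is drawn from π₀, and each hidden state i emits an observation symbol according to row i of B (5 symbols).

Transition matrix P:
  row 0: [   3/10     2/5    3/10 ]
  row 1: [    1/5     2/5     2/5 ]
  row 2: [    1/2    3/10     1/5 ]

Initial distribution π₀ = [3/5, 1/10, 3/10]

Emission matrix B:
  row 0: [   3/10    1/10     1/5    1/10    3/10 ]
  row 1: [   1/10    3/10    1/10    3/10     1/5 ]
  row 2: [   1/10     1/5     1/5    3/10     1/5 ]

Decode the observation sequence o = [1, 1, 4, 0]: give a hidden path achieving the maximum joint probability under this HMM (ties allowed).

path = [0, 1, 2, 0]

t=0: δ = [6.000e-02, 3.000e-02, 6.000e-02]  (obs o_0=1)
t=1: δ = [3.000e-03, 7.200e-03, 3.600e-03]  ψ = [2, 0, 0]  (obs o_1=1)
t=2: δ = [5.400e-04, 5.760e-04, 5.760e-04]  ψ = [2, 1, 1]  (obs o_2=4)
t=3: δ = [8.640e-05, 2.304e-05, 2.304e-05]  ψ = [2, 1, 1]  (obs o_3=0)
backtrack: best end state = 0; path = [0, 1, 2, 0]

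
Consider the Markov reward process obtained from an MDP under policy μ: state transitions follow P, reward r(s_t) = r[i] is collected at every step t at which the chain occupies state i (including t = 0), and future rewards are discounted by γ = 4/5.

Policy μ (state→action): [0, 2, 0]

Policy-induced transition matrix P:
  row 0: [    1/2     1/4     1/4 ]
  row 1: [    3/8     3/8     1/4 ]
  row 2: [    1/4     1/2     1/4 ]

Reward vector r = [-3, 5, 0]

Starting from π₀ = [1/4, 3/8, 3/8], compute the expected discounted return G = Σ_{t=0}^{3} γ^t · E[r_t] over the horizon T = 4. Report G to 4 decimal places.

G = 2.5480

t=0: π = [0.2500, 0.3750, 0.3750], E[r] = 1.1250, γ^t·E[r] = 1.125000, running G = 1.125000
t=1: π = [0.3594, 0.3906, 0.2500], E[r] = 0.8750, γ^t·E[r] = 0.700000, running G = 1.825000
t=2: π = [0.3887, 0.3613, 0.2500], E[r] = 0.6406, γ^t·E[r] = 0.410000, running G = 2.235000
t=3: π = [0.3923, 0.3577, 0.2500], E[r] = 0.6113, γ^t·E[r] = 0.313000, running G = 2.548000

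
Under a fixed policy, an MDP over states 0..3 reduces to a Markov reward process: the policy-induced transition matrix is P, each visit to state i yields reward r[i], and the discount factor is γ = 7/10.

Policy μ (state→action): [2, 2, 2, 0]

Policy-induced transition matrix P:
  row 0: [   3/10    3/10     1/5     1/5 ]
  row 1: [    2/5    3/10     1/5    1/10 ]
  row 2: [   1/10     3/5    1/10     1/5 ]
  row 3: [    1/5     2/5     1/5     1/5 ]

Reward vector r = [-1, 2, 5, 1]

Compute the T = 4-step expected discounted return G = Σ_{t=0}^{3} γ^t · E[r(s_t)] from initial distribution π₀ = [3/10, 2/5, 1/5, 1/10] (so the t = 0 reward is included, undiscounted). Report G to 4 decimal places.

t=0: π = [0.3000, 0.4000, 0.2000, 0.1000], E[r] = 1.6000, γ^t·E[r] = 1.600000, running G = 1.600000
t=1: π = [0.2900, 0.3700, 0.1800, 0.1600], E[r] = 1.5100, γ^t·E[r] = 1.057000, running G = 2.657000
t=2: π = [0.2850, 0.3700, 0.1820, 0.1630], E[r] = 1.5280, γ^t·E[r] = 0.748720, running G = 3.405720
t=3: π = [0.2843, 0.3709, 0.1818, 0.1630], E[r] = 1.5295, γ^t·E[r] = 0.524619, running G = 3.930339

G = 3.9303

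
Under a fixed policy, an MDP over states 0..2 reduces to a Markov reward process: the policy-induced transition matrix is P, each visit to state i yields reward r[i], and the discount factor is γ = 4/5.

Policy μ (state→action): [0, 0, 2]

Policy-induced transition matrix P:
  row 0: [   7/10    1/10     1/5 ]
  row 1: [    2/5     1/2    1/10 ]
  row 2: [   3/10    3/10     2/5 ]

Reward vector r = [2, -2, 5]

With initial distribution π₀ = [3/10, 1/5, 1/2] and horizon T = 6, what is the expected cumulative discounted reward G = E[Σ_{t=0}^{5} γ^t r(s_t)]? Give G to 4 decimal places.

G = 7.1906

t=0: π = [0.3000, 0.2000, 0.5000], E[r] = 2.7000, γ^t·E[r] = 2.700000, running G = 2.700000
t=1: π = [0.4400, 0.2800, 0.2800], E[r] = 1.7200, γ^t·E[r] = 1.376000, running G = 4.076000
t=2: π = [0.5040, 0.2680, 0.2280], E[r] = 1.6120, γ^t·E[r] = 1.031680, running G = 5.107680
t=3: π = [0.5284, 0.2528, 0.2188], E[r] = 1.6452, γ^t·E[r] = 0.842342, running G = 5.950022
t=4: π = [0.5366, 0.2449, 0.2185], E[r] = 1.6759, γ^t·E[r] = 0.686457, running G = 6.636479
t=5: π = [0.5391, 0.2416, 0.2192], E[r] = 1.6910, γ^t·E[r] = 0.554117, running G = 7.190597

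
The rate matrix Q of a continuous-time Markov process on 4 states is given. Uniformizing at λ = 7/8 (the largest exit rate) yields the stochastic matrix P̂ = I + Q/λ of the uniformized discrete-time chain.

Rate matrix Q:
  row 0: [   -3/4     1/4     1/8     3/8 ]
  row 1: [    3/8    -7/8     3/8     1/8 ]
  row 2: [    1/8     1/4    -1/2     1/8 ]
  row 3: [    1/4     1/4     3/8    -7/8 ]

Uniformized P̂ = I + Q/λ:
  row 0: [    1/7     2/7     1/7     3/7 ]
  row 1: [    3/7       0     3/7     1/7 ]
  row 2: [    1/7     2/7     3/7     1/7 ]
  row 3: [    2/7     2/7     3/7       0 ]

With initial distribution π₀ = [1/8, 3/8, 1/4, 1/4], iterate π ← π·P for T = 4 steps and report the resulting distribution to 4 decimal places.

π = [0.2303, 0.2232, 0.3603, 0.1862]

t=0: π = [0.1250, 0.3750, 0.2500, 0.2500]
t=1: π = [0.2857, 0.1786, 0.3929, 0.1429]
t=2: π = [0.2143, 0.2347, 0.3469, 0.2041]
t=3: π = [0.2391, 0.2187, 0.3673, 0.1749]
t=4: π = [0.2303, 0.2232, 0.3603, 0.1862]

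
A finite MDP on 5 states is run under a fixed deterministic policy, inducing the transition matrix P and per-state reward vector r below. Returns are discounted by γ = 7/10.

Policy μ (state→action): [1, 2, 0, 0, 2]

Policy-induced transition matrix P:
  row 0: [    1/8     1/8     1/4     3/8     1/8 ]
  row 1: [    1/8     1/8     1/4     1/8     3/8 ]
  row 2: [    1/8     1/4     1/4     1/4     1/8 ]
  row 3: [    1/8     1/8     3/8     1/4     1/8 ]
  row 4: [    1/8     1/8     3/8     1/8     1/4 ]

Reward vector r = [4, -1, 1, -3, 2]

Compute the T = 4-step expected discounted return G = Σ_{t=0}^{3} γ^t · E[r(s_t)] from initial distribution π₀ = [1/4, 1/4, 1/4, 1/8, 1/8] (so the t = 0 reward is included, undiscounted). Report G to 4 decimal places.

G = 1.4017

t=0: π = [0.2500, 0.2500, 0.2500, 0.1250, 0.1250], E[r] = 0.8750, γ^t·E[r] = 0.875000, running G = 0.875000
t=1: π = [0.1250, 0.1563, 0.2813, 0.2344, 0.2031], E[r] = 0.3281, γ^t·E[r] = 0.229688, running G = 1.104688
t=2: π = [0.1250, 0.1602, 0.3047, 0.2207, 0.1895], E[r] = 0.3613, γ^t·E[r] = 0.177051, running G = 1.281738
t=3: π = [0.1250, 0.1631, 0.3013, 0.2219, 0.1887], E[r] = 0.3499, γ^t·E[r] = 0.120000, running G = 1.401738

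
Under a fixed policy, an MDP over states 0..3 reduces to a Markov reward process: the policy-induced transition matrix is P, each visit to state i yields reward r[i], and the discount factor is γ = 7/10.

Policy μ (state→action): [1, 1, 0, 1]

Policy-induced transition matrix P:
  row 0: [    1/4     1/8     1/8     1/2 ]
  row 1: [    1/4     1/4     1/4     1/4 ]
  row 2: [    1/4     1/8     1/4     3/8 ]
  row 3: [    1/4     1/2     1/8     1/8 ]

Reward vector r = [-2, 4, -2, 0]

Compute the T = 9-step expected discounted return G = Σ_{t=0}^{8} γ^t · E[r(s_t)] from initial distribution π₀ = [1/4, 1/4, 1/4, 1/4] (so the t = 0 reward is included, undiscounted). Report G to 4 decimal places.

G = 0.4233

t=0: π = [0.2500, 0.2500, 0.2500, 0.2500], E[r] = 0.0000, γ^t·E[r] = 0.000000, running G = 0.000000
t=1: π = [0.2500, 0.2500, 0.1875, 0.3125], E[r] = 0.1250, γ^t·E[r] = 0.087500, running G = 0.087500
t=2: π = [0.2500, 0.2734, 0.1797, 0.2969], E[r] = 0.2344, γ^t·E[r] = 0.114844, running G = 0.202344
t=3: π = [0.2500, 0.2705, 0.1816, 0.2979], E[r] = 0.2188, γ^t·E[r] = 0.075031, running G = 0.277375
t=4: π = [0.2500, 0.2705, 0.1815, 0.2980], E[r] = 0.2190, γ^t·E[r] = 0.052580, running G = 0.329955
t=5: π = [0.2500, 0.2706, 0.1815, 0.2979], E[r] = 0.2192, γ^t·E[r] = 0.036842, running G = 0.366798
t=6: π = [0.2500, 0.2705, 0.1815, 0.2979], E[r] = 0.2192, γ^t·E[r] = 0.025786, running G = 0.392584
t=7: π = [0.2500, 0.2705, 0.1815, 0.2979], E[r] = 0.2192, γ^t·E[r] = 0.018050, running G = 0.410634
t=8: π = [0.2500, 0.2705, 0.1815, 0.2979], E[r] = 0.2192, γ^t·E[r] = 0.012635, running G = 0.423269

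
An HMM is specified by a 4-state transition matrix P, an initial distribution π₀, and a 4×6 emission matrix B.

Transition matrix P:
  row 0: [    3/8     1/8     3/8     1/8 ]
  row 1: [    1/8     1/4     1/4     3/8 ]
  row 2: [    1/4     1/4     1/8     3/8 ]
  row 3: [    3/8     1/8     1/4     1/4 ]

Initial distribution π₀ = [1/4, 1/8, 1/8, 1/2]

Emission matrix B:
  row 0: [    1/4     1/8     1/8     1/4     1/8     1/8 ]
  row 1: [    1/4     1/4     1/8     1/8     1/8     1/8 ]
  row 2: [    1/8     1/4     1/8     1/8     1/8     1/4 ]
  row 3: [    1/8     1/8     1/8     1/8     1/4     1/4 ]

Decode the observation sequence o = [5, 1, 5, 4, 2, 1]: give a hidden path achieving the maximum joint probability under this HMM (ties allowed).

t=0: δ = [3.125e-02, 1.562e-02, 3.125e-02, 1.250e-01]  (obs o_0=5)
t=1: δ = [5.859e-03, 3.906e-03, 7.812e-03, 3.906e-03]  ψ = [3, 3, 3, 3]  (obs o_1=1)
t=2: δ = [2.747e-04, 2.441e-04, 5.493e-04, 7.324e-04]  ψ = [0, 2, 0, 2]  (obs o_2=5)
t=3: δ = [3.433e-05, 1.717e-05, 2.289e-05, 5.150e-05]  ψ = [3, 2, 3, 2]  (obs o_3=4)
t=4: δ = [2.414e-06, 8.047e-07, 1.609e-06, 1.609e-06]  ψ = [3, 3, 0, 3]  (obs o_4=2)
t=5: δ = [1.132e-07, 1.006e-07, 2.263e-07, 7.544e-08]  ψ = [0, 2, 0, 2]  (obs o_5=1)
backtrack: best end state = 2; path = [3, 0, 2, 3, 0, 2]

path = [3, 0, 2, 3, 0, 2]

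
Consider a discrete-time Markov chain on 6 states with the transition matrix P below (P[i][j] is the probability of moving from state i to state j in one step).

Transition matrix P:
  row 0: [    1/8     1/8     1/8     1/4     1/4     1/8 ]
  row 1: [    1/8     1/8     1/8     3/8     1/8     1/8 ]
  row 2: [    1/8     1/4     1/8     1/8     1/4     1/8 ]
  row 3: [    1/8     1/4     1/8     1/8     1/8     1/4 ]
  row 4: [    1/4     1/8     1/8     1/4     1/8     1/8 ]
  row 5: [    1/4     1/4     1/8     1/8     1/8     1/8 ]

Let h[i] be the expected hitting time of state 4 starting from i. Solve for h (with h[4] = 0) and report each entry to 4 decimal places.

h = [5.5164, 6.3031, 5.5176, 6.2935, 0.0000, 6.2072]

First-step conditioning: h[4] = 0; for i ≠ 4, h[i] = 1 + Σ_k P[i][k]·h[k].
  h[0] = 1 + 1/8·h[0] + 1/8·h[1] + 1/8·h[2] + 1/4·h[3] + 1/8·h[5]
  h[1] = 1 + 1/8·h[0] + 1/8·h[1] + 1/8·h[2] + 3/8·h[3] + 1/8·h[5]
  h[2] = 1 + 1/8·h[0] + 1/4·h[1] + 1/8·h[2] + 1/8·h[3] + 1/8·h[5]
  h[3] = 1 + 1/8·h[0] + 1/4·h[1] + 1/8·h[2] + 1/8·h[3] + 1/4·h[5]
  h[5] = 1 + 1/4·h[0] + 1/4·h[1] + 1/8·h[2] + 1/8·h[3] + 1/8·h[5]
Solving the 5×5 linear system over states ≠ 4 gives exactly h = [36800/6671, 42048/6671, 36808/6671, 41984/6671, 0, 41408/6671] (h[4] = 0 is the target).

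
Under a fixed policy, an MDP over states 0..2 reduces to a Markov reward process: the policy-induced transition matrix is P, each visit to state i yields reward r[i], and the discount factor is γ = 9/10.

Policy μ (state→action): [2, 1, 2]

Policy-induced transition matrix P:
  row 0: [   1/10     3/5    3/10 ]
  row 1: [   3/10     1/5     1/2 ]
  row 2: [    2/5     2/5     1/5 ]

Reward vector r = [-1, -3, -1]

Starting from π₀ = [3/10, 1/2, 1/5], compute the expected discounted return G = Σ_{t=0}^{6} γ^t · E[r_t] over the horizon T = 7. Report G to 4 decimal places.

G = -9.3861

t=0: π = [0.3000, 0.5000, 0.2000], E[r] = -2.0000, γ^t·E[r] = -2.000000, running G = -2.000000
t=1: π = [0.2600, 0.3600, 0.3800], E[r] = -1.7200, γ^t·E[r] = -1.548000, running G = -3.548000
t=2: π = [0.2860, 0.3800, 0.3340], E[r] = -1.7600, γ^t·E[r] = -1.425600, running G = -4.973600
t=3: π = [0.2762, 0.3812, 0.3426], E[r] = -1.7624, γ^t·E[r] = -1.284790, running G = -6.258390
t=4: π = [0.2790, 0.3790, 0.3420], E[r] = -1.7580, γ^t·E[r] = -1.153424, running G = -7.411813
t=5: π = [0.2784, 0.3800, 0.3416], E[r] = -1.7600, γ^t·E[r] = -1.039267, running G = -8.451081
t=6: π = [0.2785, 0.3797, 0.3418], E[r] = -1.7594, γ^t·E[r] = -0.934994, running G = -9.386074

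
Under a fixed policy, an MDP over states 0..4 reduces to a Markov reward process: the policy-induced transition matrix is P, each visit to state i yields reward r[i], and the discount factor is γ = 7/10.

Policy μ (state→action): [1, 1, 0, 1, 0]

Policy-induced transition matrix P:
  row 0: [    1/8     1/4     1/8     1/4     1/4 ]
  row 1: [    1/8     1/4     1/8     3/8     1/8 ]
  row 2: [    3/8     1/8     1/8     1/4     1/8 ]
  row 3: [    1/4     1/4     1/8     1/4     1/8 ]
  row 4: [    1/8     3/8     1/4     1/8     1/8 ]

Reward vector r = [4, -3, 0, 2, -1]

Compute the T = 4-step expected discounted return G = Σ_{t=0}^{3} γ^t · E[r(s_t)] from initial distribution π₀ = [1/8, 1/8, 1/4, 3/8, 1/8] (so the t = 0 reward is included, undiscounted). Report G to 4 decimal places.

t=0: π = [0.1250, 0.1250, 0.2500, 0.3750, 0.1250], E[r] = 0.7500, γ^t·E[r] = 0.750000, running G = 0.750000
t=1: π = [0.2344, 0.2344, 0.1406, 0.2500, 0.1406], E[r] = 0.5938, γ^t·E[r] = 0.415625, running G = 1.165625
t=2: π = [0.1914, 0.2500, 0.1426, 0.2617, 0.1543], E[r] = 0.3848, γ^t·E[r] = 0.188535, running G = 1.354160
t=3: π = [0.1934, 0.2515, 0.1443, 0.2620, 0.1489], E[r] = 0.3940, γ^t·E[r] = 0.135157, running G = 1.489317

G = 1.4893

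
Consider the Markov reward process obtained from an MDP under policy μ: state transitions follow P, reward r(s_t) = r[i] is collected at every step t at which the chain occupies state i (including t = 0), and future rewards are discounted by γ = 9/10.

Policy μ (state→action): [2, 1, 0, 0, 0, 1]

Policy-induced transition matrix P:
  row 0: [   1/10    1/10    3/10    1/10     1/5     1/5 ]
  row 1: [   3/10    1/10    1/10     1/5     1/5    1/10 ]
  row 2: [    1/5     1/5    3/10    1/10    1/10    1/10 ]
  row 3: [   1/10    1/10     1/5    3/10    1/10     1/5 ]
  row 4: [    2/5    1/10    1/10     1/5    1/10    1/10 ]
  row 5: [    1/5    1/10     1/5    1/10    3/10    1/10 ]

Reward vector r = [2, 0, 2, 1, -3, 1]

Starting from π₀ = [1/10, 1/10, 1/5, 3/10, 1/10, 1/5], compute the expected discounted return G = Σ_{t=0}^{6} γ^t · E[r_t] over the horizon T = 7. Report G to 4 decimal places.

t=0: π = [0.1000, 0.1000, 0.2000, 0.3000, 0.1000, 0.2000], E[r] = 0.8000, γ^t·E[r] = 0.800000, running G = 0.800000
t=1: π = [0.1900, 0.1200, 0.2100, 0.1800, 0.1600, 0.1400], E[r] = 0.6400, γ^t·E[r] = 0.576000, running G = 1.376000
t=2: π = [0.2070, 0.1210, 0.2120, 0.1640, 0.1590, 0.1370], E[r] = 0.6620, γ^t·E[r] = 0.536220, running G = 1.912220
t=3: π = [0.2068, 0.1212, 0.2139, 0.1608, 0.1602, 0.1371], E[r] = 0.6587, γ^t·E[r] = 0.480192, running G = 2.392412
t=4: π = [0.2074, 0.1214, 0.2139, 0.1603, 0.1602, 0.1368], E[r] = 0.6591, γ^t·E[r] = 0.432409, running G = 2.824822
t=5: π = [0.2074, 0.1214, 0.2140, 0.1602, 0.1602, 0.1368], E[r] = 0.6591, γ^t·E[r] = 0.389173, running G = 3.213995
t=6: π = [0.2074, 0.1214, 0.2140, 0.1602, 0.1602, 0.1368], E[r] = 0.6591, γ^t·E[r] = 0.350253, running G = 3.564248

G = 3.5642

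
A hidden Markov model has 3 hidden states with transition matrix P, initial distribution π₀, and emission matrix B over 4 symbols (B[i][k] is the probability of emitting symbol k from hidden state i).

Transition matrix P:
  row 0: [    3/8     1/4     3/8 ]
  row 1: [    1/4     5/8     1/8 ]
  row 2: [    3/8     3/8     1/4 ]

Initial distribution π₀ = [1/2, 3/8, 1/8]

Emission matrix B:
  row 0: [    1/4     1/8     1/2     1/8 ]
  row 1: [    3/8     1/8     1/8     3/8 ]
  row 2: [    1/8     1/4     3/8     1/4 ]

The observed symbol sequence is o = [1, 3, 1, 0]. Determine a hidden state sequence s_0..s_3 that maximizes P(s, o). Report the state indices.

path = [1, 1, 1, 1]

t=0: δ = [6.250e-02, 4.688e-02, 3.125e-02]  (obs o_0=1)
t=1: δ = [2.930e-03, 1.099e-02, 5.859e-03]  ψ = [0, 1, 0]  (obs o_1=3)
t=2: δ = [3.433e-04, 8.583e-04, 3.662e-04]  ψ = [1, 1, 2]  (obs o_2=1)
t=3: δ = [5.364e-05, 2.012e-04, 1.609e-05]  ψ = [1, 1, 0]  (obs o_3=0)
backtrack: best end state = 1; path = [1, 1, 1, 1]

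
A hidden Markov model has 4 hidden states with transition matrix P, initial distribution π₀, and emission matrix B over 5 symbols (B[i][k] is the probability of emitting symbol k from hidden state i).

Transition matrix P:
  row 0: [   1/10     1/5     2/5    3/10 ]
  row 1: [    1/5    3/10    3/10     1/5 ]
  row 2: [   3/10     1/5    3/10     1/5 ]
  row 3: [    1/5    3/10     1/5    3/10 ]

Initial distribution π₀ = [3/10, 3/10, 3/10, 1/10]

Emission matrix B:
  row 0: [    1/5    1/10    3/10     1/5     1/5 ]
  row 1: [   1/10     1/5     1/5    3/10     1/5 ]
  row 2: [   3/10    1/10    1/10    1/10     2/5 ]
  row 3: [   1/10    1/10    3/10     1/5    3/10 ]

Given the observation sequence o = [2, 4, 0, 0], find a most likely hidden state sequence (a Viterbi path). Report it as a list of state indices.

path = [0, 2, 2, 2]

t=0: δ = [9.000e-02, 6.000e-02, 3.000e-02, 3.000e-02]  (obs o_0=2)
t=1: δ = [2.400e-03, 3.600e-03, 1.440e-02, 8.100e-03]  ψ = [1, 0, 0, 0]  (obs o_1=4)
t=2: δ = [8.640e-04, 2.880e-04, 1.296e-03, 2.880e-04]  ψ = [2, 2, 2, 2]  (obs o_2=0)
t=3: δ = [7.776e-05, 2.592e-05, 1.166e-04, 2.592e-05]  ψ = [2, 2, 2, 0]  (obs o_3=0)
backtrack: best end state = 2; path = [0, 2, 2, 2]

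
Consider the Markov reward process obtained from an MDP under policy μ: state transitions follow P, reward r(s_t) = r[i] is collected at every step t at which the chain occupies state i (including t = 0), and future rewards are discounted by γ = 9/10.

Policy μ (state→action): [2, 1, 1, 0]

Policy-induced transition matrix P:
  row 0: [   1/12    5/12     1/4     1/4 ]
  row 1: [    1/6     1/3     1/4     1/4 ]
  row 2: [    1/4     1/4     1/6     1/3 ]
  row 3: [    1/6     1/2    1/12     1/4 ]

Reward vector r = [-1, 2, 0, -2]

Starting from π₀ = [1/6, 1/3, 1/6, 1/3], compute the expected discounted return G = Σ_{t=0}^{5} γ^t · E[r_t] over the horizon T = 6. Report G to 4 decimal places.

t=0: π = [0.1667, 0.3333, 0.1667, 0.3333], E[r] = -0.1667, γ^t·E[r] = -0.166667, running G = -0.166667
t=1: π = [0.1667, 0.3889, 0.1806, 0.2639], E[r] = 0.0833, γ^t·E[r] = 0.075000, running G = -0.091667
t=2: π = [0.1678, 0.3762, 0.1910, 0.2650], E[r] = 0.0544, γ^t·E[r] = 0.044063, running G = -0.047604
t=3: π = [0.1686, 0.3756, 0.1899, 0.2659], E[r] = 0.0507, γ^t·E[r] = 0.036984, running G = -0.010620
t=4: π = [0.1684, 0.3759, 0.1899, 0.2658], E[r] = 0.0517, γ^t·E[r] = 0.033892, running G = 0.023273
t=5: π = [0.1685, 0.3759, 0.1899, 0.2658], E[r] = 0.0516, γ^t·E[r] = 0.030477, running G = 0.053750

G = 0.0537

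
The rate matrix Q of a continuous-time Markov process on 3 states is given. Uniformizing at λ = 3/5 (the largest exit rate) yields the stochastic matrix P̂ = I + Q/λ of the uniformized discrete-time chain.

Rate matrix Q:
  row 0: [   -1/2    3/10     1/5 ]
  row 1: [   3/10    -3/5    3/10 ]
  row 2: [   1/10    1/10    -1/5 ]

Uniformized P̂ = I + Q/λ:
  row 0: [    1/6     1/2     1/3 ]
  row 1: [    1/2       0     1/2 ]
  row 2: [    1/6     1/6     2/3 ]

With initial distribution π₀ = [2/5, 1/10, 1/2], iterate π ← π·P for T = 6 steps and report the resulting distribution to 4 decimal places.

π = [0.2376, 0.2096, 0.5528]

t=0: π = [0.4000, 0.1000, 0.5000]
t=1: π = [0.2000, 0.2833, 0.5167]
t=2: π = [0.2611, 0.1861, 0.5528]
t=3: π = [0.2287, 0.2227, 0.5486]
t=4: π = [0.2409, 0.2058, 0.5533]
t=5: π = [0.2353, 0.2127, 0.5521]
t=6: π = [0.2376, 0.2096, 0.5528]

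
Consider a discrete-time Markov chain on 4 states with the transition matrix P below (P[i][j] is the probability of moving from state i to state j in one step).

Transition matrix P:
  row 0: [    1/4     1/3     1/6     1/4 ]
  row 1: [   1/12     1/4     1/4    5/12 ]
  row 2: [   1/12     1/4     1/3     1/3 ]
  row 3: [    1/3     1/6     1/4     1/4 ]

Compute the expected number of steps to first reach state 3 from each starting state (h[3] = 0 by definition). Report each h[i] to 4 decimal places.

h = [3.1503, 2.6453, 2.8858, 0.0000]

First-step conditioning: h[3] = 0; for i ≠ 3, h[i] = 1 + Σ_k P[i][k]·h[k].
  h[0] = 1 + 1/4·h[0] + 1/3·h[1] + 1/6·h[2]
  h[1] = 1 + 1/12·h[0] + 1/4·h[1] + 1/4·h[2]
  h[2] = 1 + 1/12·h[0] + 1/4·h[1] + 1/3·h[2]
Solving the 3×3 linear system over states ≠ 3 gives exactly h = [1572/499, 1320/499, 1440/499, 0] (h[3] = 0 is the target).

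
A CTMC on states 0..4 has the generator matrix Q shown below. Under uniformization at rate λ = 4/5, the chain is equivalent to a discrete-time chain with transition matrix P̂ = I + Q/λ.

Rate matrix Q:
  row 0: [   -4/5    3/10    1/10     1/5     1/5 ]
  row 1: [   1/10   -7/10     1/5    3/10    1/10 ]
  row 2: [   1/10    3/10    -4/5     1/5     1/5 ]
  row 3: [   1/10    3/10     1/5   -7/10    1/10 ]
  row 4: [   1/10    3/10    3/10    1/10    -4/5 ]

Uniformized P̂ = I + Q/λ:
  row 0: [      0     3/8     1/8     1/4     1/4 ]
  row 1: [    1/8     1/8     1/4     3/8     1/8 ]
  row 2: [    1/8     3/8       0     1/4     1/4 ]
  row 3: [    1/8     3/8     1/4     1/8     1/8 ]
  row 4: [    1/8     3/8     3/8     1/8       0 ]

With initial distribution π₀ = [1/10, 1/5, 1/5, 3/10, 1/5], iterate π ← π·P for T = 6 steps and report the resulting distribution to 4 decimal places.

t=0: π = [0.1000, 0.2000, 0.2000, 0.3000, 0.2000]
t=1: π = [0.1125, 0.3250, 0.2125, 0.2125, 0.1375]
t=2: π = [0.1109, 0.2938, 0.2000, 0.2469, 0.1484]
t=3: π = [0.1111, 0.3016, 0.2047, 0.2373, 0.1453]
t=4: π = [0.1111, 0.2996, 0.2031, 0.2399, 0.1463]
t=5: π = [0.1111, 0.3001, 0.2036, 0.2392, 0.1460]
t=6: π = [0.1111, 0.3000, 0.2035, 0.2394, 0.1461]

π = [0.1111, 0.3000, 0.2035, 0.2394, 0.1461]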